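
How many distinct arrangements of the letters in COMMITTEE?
9! / (1! × 1! × 2! × 1! × 2! × 2!) = 45360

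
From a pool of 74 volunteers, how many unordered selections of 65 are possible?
C(74,65) = 74!/(65!×9!) = 110524147514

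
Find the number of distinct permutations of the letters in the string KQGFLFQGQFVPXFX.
15! / (1! × 3! × 1! × 2! × 1! × 1! × 4! × 2!) = 2270268000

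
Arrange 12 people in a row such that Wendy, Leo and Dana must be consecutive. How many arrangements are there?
Treat the 3 as one block: (12-3+1)! × 3! = 3628800 × 6 = 21772800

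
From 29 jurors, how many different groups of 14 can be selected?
C(29,14) = 29!/(14!×15!) = 77558760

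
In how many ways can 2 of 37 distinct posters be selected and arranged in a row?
P(37,2) = 37!/(37-2)! = 1332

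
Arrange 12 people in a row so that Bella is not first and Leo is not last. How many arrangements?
By inclusion-exclusion: 12! - 2×(12-1)! + (12-2)! = 479001600 - 79833600 + 3628800 = 402796800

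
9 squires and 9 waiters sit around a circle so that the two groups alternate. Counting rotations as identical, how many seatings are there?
Fix one of the squires: (9-1)! ways for the remaining squires, × 9! ways for the waiters = 40320 × 362880 = 14631321600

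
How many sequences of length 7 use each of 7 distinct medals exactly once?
7! = 5040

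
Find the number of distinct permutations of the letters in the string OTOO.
4! / (1! × 3!) = 4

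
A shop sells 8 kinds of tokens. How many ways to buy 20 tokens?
C(20+8-1, 8-1) = C(27, 7) = 888030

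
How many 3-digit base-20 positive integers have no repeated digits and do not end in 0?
Last digit: 19 nonzero choices. First digit: 18 (nonzero, ≠last). Middle 1: P(18,1) = 18. Total = 6156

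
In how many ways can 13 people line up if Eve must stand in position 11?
Fix one position: (13-1)! = 479001600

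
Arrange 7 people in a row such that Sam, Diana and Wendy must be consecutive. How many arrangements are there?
Treat the 3 as one block: (7-3+1)! × 3! = 120 × 6 = 720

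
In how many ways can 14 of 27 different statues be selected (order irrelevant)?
C(27,14) = 27!/(14!×13!) = 20058300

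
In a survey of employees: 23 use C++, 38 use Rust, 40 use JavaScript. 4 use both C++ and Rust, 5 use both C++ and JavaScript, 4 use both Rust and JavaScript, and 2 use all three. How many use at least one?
|A∪B∪C| = 23+38+40-4-5-4+2 = 90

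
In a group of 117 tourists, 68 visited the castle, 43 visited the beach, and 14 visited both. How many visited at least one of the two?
|A∪B| = |A| + |B| - |A∩B| = 68 + 43 - 14 = 97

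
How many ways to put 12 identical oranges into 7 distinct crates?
C(12+7-1, 7-1) = C(18, 6) = 18564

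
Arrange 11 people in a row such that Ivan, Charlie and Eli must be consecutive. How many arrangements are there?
Treat the 3 as one block: (11-3+1)! × 3! = 362880 × 6 = 2177280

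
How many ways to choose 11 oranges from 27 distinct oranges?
C(27,11) = 27!/(11!×16!) = 13037895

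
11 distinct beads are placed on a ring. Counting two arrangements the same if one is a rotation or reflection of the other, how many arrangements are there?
(11-1)!/2 = 3628800/2 = 1814400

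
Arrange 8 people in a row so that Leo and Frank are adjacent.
Treat as block: (8-1)! × 2! = 5040 × 2 = 10080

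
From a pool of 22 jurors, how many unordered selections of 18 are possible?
C(22,18) = 22!/(18!×4!) = 7315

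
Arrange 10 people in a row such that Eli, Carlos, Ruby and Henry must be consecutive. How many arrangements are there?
Treat the 4 as one block: (10-4+1)! × 4! = 5040 × 24 = 120960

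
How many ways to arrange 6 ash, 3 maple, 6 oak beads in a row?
15! / (6! × 3! × 6!) = 420420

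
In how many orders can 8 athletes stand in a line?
8! = 40320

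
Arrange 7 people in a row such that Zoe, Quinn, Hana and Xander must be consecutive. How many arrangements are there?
Treat the 4 as one block: (7-4+1)! × 4! = 24 × 24 = 576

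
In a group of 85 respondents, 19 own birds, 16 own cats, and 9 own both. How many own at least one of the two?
|A∪B| = |A| + |B| - |A∩B| = 19 + 16 - 9 = 26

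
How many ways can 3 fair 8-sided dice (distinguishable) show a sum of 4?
Coefficient of x^4 in (x + x² + ... + x^8)^3. By inclusion-exclusion on dice exceeding 8: Σ_j (-1)^j C(3,j)·C(4-1-8j, 2) = C(3,0)·C(3,2) = 1·3 = 3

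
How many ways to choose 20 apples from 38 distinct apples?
C(38,20) = 38!/(20!×18!) = 33578000610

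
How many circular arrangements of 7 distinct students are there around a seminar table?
Circular: fix one position, arrange the rest. (7-1)! = 720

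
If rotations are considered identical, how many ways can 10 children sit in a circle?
Circular: fix one position, arrange the rest. (10-1)! = 362880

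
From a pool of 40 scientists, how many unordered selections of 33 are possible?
C(40,33) = 40!/(33!×7!) = 18643560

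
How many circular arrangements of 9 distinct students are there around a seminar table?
Circular: fix one position, arrange the rest. (9-1)! = 40320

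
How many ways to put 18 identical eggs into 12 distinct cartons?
C(18+12-1, 12-1) = C(29, 11) = 34597290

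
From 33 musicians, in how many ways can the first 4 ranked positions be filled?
P(33,4) = 33!/(33-4)! = 982080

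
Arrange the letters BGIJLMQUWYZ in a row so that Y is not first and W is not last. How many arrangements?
By inclusion-exclusion: 11! - 2×(11-1)! + (11-2)! = 39916800 - 7257600 + 362880 = 33022080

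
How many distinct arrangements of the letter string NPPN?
4! / (2! × 2!) = 6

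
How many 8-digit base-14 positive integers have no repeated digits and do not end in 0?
Last digit: 13 nonzero choices. First digit: 12 (nonzero, ≠last). Middle 6: P(12,6) = 665280. Total = 103783680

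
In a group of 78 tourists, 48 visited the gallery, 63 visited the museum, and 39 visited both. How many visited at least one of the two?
|A∪B| = |A| + |B| - |A∩B| = 48 + 63 - 39 = 72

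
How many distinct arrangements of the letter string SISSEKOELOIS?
12! / (2! × 1! × 1! × 2! × 4! × 2!) = 2494800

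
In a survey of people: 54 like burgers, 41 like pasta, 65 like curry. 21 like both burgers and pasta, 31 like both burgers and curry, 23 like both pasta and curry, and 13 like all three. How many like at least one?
|A∪B∪C| = 54+41+65-21-31-23+13 = 98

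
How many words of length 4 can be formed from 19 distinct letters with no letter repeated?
P(19,4) = 19!/(19-4)! = 93024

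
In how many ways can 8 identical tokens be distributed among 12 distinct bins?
C(8+12-1, 12-1) = C(19, 11) = 75582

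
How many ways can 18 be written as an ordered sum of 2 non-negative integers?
C(18+2-1, 2-1) = C(19, 1) = 19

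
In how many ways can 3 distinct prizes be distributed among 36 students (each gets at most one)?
P(36,3) = 36!/(36-3)! = 42840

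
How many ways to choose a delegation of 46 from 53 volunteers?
C(53,46) = 53!/(46!×7!) = 154143080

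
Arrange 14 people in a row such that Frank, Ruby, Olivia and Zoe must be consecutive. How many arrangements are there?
Treat the 4 as one block: (14-4+1)! × 4! = 39916800 × 24 = 958003200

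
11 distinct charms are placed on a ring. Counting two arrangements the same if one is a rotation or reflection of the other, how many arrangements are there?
(11-1)!/2 = 3628800/2 = 1814400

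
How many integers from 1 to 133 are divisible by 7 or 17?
⌊133/7⌋ + ⌊133/17⌋ - ⌊133/119⌋ = 19 + 7 - 1 = 25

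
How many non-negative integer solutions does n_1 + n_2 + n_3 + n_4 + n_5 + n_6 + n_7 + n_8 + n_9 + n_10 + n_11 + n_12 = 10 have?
C(10+12-1, 12-1) = C(21, 11) = 352716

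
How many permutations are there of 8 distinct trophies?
8! = 40320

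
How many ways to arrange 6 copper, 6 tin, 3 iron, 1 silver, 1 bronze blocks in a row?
17! / (6! × 6! × 3! × 1! × 1!) = 114354240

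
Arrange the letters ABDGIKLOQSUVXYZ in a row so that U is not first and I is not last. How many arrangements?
By inclusion-exclusion: 15! - 2×(15-1)! + (15-2)! = 1307674368000 - 174356582400 + 6227020800 = 1139544806400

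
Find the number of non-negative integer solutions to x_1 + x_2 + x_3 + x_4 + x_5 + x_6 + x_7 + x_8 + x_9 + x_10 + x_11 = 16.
C(16+11-1, 11-1) = C(26, 10) = 5311735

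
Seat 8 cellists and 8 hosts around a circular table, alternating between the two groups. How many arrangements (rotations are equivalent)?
Fix one of the cellists: (8-1)! ways for the remaining cellists, × 8! ways for the hosts = 5040 × 40320 = 203212800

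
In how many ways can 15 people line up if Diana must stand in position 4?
Fix one position: (15-1)! = 87178291200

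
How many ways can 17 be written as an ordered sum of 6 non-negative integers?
C(17+6-1, 6-1) = C(22, 5) = 26334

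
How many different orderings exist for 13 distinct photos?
13! = 6227020800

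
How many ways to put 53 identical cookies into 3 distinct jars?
C(53+3-1, 3-1) = C(55, 2) = 1485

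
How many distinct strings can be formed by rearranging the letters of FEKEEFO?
7! / (1! × 1! × 2! × 3!) = 420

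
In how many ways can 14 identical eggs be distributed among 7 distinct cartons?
C(14+7-1, 7-1) = C(20, 6) = 38760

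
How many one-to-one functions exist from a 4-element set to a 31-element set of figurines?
P(31,4) = 31!/(31-4)! = 755160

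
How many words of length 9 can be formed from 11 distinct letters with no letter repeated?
P(11,9) = 11!/(11-9)! = 19958400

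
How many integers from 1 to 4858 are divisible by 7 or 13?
⌊4858/7⌋ + ⌊4858/13⌋ - ⌊4858/91⌋ = 694 + 373 - 53 = 1014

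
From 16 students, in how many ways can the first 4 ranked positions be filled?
P(16,4) = 16!/(16-4)! = 43680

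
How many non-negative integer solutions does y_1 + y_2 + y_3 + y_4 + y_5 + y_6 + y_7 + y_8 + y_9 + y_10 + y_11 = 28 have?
C(28+11-1, 11-1) = C(38, 10) = 472733756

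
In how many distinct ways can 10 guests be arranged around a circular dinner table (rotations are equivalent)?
Circular: fix one position, arrange the rest. (10-1)! = 362880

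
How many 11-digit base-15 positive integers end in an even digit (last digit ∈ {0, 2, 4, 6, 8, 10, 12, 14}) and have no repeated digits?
Last∈{0,2,4,6,8,10,12,14}. Last=0: 3632428800. Last nonzero: 7×13×P(13,9) = 23610787200. Total = 27243216000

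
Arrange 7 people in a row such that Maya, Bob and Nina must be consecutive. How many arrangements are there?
Treat the 3 as one block: (7-3+1)! × 3! = 120 × 6 = 720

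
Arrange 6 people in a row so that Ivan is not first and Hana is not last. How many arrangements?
By inclusion-exclusion: 6! - 2×(6-1)! + (6-2)! = 720 - 240 + 24 = 504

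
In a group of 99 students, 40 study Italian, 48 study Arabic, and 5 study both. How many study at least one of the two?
|A∪B| = |A| + |B| - |A∩B| = 40 + 48 - 5 = 83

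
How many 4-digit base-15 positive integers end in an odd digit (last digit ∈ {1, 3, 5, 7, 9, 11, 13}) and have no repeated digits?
Last∈{1,3,5,7,9,11,13}. Last=0: 0. Last nonzero: 7×13×P(13,2) = 14196. Total = 14196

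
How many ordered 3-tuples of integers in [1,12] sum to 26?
Coefficient of x^26 in (x + x² + ... + x^12)^3. By inclusion-exclusion on dice exceeding 12: Σ_j (-1)^j C(3,j)·C(26-1-12j, 2) = C(3,0)·C(25,2) - C(3,1)·C(13,2) = 1·300 - 3·78 = 66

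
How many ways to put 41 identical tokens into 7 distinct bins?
C(41+7-1, 7-1) = C(47, 6) = 10737573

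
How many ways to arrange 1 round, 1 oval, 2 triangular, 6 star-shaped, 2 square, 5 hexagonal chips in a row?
17! / (1! × 1! × 2! × 6! × 2! × 5!) = 1029188160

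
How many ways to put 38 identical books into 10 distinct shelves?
C(38+10-1, 10-1) = C(47, 9) = 1362649145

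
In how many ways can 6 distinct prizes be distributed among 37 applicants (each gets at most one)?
P(37,6) = 37!/(37-6)! = 1673844480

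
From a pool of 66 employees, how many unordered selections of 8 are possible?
C(66,8) = 66!/(8!×58!) = 5743572120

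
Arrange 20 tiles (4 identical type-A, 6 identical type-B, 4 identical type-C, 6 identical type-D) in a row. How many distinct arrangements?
20! / (4! × 6! × 4! × 6!) = 8147739600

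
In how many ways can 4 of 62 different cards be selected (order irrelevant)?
C(62,4) = 62!/(4!×58!) = 557845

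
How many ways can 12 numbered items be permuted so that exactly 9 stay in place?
Choose the 9 fixed points C(12,9) = 220, derange the rest: !3 = Σ_{j=0}^{3} (-1)^j·3!/j! = 6 - 6 + 3 - 1 = 2. Product = 220 × 2 = 440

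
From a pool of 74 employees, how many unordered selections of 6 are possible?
C(74,6) = 74!/(6!×68!) = 185250786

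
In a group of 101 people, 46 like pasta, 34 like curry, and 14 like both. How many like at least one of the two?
|A∪B| = |A| + |B| - |A∩B| = 46 + 34 - 14 = 66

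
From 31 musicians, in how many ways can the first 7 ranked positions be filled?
P(31,7) = 31!/(31-7)! = 13253058000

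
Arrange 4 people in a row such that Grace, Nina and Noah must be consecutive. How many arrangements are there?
Treat the 3 as one block: (4-3+1)! × 3! = 2 × 6 = 12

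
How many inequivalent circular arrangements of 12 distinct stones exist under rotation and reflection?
(12-1)!/2 = 39916800/2 = 19958400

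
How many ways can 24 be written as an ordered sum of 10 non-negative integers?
C(24+10-1, 10-1) = C(33, 9) = 38567100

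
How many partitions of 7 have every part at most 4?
Let r_j(i) = number of partitions of i into parts ≤ j, for i = 0..7. r_1(i) = 1 for all i; r_j(i) = r_{j-1}(i) + r_j(i-j). Rows j = 2..4: ≤2: 1 1 2 2 3 3 4 4; ≤3: 1 1 2 3 4 5 7 8; ≤4: 1 1 2 3 5 6 9 11. r_4(7) = 11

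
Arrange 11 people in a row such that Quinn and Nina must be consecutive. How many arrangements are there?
Treat the 2 as one block: (11-2+1)! × 2! = 3628800 × 2 = 7257600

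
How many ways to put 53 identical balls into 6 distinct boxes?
C(53+6-1, 6-1) = C(58, 5) = 4582116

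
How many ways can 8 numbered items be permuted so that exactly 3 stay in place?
Choose the 3 fixed points C(8,3) = 56, derange the rest: !5 = Σ_{j=0}^{5} (-1)^j·5!/j! = 120 - 120 + 60 - 20 + 5 - 1 = 44. Product = 56 × 44 = 2464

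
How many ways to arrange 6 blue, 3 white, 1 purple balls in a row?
10! / (6! × 3! × 1!) = 840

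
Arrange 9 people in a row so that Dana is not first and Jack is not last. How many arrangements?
By inclusion-exclusion: 9! - 2×(9-1)! + (9-2)! = 362880 - 80640 + 5040 = 287280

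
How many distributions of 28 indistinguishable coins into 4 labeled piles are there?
C(28+4-1, 4-1) = C(31, 3) = 4495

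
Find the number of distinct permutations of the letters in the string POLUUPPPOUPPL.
13! / (2! × 2! × 6! × 3!) = 360360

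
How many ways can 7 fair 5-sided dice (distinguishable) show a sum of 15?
Coefficient of x^15 in (x + x² + ... + x^5)^7. By inclusion-exclusion on dice exceeding 5: Σ_j (-1)^j C(7,j)·C(15-1-5j, 6) = C(7,0)·C(14,6) - C(7,1)·C(9,6) = 1·3003 - 7·84 = 2415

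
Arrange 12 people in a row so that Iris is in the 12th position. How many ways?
Fix one position: (12-1)! = 39916800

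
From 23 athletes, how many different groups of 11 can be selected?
C(23,11) = 23!/(11!×12!) = 1352078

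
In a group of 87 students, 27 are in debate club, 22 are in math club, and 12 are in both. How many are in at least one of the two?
|A∪B| = |A| + |B| - |A∩B| = 27 + 22 - 12 = 37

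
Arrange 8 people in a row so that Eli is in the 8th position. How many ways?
Fix one position: (8-1)! = 5040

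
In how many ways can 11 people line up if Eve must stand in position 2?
Fix one position: (11-1)! = 3628800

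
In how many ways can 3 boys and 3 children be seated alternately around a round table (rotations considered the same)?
Fix one of the boys: (3-1)! ways for the remaining boys, × 3! ways for the children = 2 × 6 = 12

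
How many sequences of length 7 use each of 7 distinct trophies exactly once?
7! = 5040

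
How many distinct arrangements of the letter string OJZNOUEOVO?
10! / (1! × 1! × 1! × 4! × 1! × 1! × 1!) = 151200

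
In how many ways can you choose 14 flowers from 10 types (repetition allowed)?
C(14+10-1, 10-1) = C(23, 9) = 817190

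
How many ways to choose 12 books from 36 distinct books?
C(36,12) = 36!/(12!×24!) = 1251677700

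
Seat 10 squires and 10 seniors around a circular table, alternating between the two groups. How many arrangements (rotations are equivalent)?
Fix one of the squires: (10-1)! ways for the remaining squires, × 10! ways for the seniors = 362880 × 3628800 = 1316818944000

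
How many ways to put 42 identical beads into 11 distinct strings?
C(42+11-1, 11-1) = C(52, 10) = 15820024220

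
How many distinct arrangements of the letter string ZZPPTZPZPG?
10! / (1! × 1! × 4! × 4!) = 6300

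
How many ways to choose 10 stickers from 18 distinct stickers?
C(18,10) = 18!/(10!×8!) = 43758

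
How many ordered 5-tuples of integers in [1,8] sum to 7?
Coefficient of x^7 in (x + x² + ... + x^8)^5. By inclusion-exclusion on dice exceeding 8: Σ_j (-1)^j C(5,j)·C(7-1-8j, 4) = C(5,0)·C(6,4) = 1·15 = 15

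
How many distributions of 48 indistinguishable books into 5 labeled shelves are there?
C(48+5-1, 5-1) = C(52, 4) = 270725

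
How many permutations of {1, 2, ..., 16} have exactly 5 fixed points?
Choose the 5 fixed points C(16,5) = 4368, derange the rest: !11 = Σ_{j=0}^{11} (-1)^j·11!/j! = 39916800 - 39916800 + 19958400 - 6652800 + 1663200 - 332640 + 55440 - 7920 + 990 - 110 + 11 - 1 = 14684570. Product = 4368 × 14684570 = 64142201760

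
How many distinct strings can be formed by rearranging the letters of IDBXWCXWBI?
10! / (2! × 2! × 2! × 2! × 1! × 1!) = 226800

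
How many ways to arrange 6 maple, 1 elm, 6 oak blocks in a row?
13! / (6! × 1! × 6!) = 12012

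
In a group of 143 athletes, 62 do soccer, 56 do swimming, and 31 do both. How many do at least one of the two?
|A∪B| = |A| + |B| - |A∩B| = 62 + 56 - 31 = 87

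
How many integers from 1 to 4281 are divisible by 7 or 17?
⌊4281/7⌋ + ⌊4281/17⌋ - ⌊4281/119⌋ = 611 + 251 - 35 = 827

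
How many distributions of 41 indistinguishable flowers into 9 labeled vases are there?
C(41+9-1, 9-1) = C(49, 8) = 450978066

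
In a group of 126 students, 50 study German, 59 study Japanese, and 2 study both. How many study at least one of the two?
|A∪B| = |A| + |B| - |A∩B| = 50 + 59 - 2 = 107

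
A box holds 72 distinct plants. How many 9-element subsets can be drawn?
C(72,9) = 72!/(9!×63!) = 85113005120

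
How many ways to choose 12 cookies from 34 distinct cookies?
C(34,12) = 34!/(12!×22!) = 548354040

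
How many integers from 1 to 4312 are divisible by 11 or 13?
⌊4312/11⌋ + ⌊4312/13⌋ - ⌊4312/143⌋ = 392 + 331 - 30 = 693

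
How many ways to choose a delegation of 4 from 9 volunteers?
C(9,4) = 9!/(4!×5!) = 126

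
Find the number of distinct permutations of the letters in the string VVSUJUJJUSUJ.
12! / (2! × 4! × 4! × 2!) = 207900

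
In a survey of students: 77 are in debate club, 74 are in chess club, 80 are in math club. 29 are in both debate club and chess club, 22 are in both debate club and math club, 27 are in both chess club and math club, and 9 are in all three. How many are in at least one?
|A∪B∪C| = 77+74+80-29-22-27+9 = 162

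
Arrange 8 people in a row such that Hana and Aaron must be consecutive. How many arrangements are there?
Treat the 2 as one block: (8-2+1)! × 2! = 5040 × 2 = 10080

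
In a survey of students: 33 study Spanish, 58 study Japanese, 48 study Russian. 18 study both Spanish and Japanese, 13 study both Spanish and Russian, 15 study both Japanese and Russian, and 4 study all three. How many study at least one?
|A∪B∪C| = 33+58+48-18-13-15+4 = 97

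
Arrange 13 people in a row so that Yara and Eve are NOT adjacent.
Total - adjacent = 13! - (13-1)!×2 = 6227020800 - 958003200 = 5269017600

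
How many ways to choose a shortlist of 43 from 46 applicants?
C(46,43) = 46!/(43!×3!) = 15180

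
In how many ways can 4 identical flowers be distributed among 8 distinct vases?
C(4+8-1, 8-1) = C(11, 7) = 330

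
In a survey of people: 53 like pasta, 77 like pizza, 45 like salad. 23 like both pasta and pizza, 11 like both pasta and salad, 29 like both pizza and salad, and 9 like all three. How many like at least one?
|A∪B∪C| = 53+77+45-23-11-29+9 = 121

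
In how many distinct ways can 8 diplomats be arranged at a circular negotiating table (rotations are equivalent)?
Circular: fix one position, arrange the rest. (8-1)! = 5040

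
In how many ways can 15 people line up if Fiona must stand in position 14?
Fix one position: (15-1)! = 87178291200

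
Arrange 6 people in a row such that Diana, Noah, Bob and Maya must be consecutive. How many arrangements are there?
Treat the 4 as one block: (6-4+1)! × 4! = 6 × 24 = 144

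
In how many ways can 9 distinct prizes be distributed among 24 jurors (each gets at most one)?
P(24,9) = 24!/(24-9)! = 474467051520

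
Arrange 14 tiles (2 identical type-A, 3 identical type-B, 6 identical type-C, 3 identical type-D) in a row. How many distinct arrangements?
14! / (2! × 3! × 6! × 3!) = 1681680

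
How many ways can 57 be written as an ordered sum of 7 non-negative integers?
C(57+7-1, 7-1) = C(63, 6) = 67945521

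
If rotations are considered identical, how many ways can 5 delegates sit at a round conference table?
Circular: fix one position, arrange the rest. (5-1)! = 24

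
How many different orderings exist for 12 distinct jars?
12! = 479001600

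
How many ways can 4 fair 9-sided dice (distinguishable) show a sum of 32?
Coefficient of x^32 in (x + x² + ... + x^9)^4. By inclusion-exclusion on dice exceeding 9: Σ_j (-1)^j C(4,j)·C(32-1-9j, 3) = C(4,0)·C(31,3) - C(4,1)·C(22,3) + C(4,2)·C(13,3) - C(4,3)·C(4,3) = 1·4495 - 4·1540 + 6·286 - 4·4 = 35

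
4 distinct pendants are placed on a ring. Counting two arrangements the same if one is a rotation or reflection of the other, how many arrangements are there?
(4-1)!/2 = 6/2 = 3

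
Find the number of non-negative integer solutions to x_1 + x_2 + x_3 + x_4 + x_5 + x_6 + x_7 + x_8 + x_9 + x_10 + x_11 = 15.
C(15+11-1, 11-1) = C(25, 10) = 3268760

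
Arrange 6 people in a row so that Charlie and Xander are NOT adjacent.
Total - adjacent = 6! - (6-1)!×2 = 720 - 240 = 480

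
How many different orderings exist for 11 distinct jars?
11! = 39916800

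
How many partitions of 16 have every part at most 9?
Let r_j(i) = number of partitions of i into parts ≤ j, for i = 0..16. r_1(i) = 1 for all i; r_j(i) = r_{j-1}(i) + r_j(i-j). Rows j = 2..9: ≤2: 1 1 2 2 3 3 4 4 5 5 6 6 7 7 8 8 9; ≤3: 1 1 2 3 4 5 7 8 10 12 14 16 19 21 24 27 30; ≤4: 1 1 2 3 5 6 9 11 15 18 23 27 34 39 47 54 64; ≤5: 1 1 2 3 5 7 10 13 18 23 30 37 47 57 70 84 101; ≤6: 1 1 2 3 5 7 11 14 20 26 35 44 58 71 90 110 136; ≤7: 1 1 2 3 5 7 11 15 21 28 38 49 65 82 105 131 164; ≤8: 1 1 2 3 5 7 11 15 22 29 40 52 70 89 116 146 186; ≤9: 1 1 2 3 5 7 11 15 22 30 41 54 73 94 123 157 201. r_9(16) = 201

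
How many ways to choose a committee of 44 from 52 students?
C(52,44) = 52!/(44!×8!) = 752538150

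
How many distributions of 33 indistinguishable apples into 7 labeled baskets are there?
C(33+7-1, 7-1) = C(39, 6) = 3262623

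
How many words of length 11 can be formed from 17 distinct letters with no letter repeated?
P(17,11) = 17!/(17-11)! = 494010316800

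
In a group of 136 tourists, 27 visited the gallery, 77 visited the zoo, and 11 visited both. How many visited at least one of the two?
|A∪B| = |A| + |B| - |A∩B| = 27 + 77 - 11 = 93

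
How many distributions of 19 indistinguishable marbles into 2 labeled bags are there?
C(19+2-1, 2-1) = C(20, 1) = 20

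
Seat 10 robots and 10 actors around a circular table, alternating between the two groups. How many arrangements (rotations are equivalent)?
Fix one of the robots: (10-1)! ways for the remaining robots, × 10! ways for the actors = 362880 × 3628800 = 1316818944000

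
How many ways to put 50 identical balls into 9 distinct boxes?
C(50+9-1, 9-1) = C(58, 8) = 1916797311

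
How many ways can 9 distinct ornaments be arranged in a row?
9! = 362880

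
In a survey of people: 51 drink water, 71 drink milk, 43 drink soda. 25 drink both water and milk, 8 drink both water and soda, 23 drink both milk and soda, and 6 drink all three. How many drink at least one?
|A∪B∪C| = 51+71+43-25-8-23+6 = 115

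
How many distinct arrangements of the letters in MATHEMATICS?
11! / (2! × 2! × 2! × 1! × 1! × 1! × 1! × 1!) = 4989600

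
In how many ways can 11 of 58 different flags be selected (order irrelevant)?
C(58,11) = 58!/(11!×47!) = 227692286640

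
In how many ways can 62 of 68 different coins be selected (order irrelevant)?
C(68,62) = 68!/(62!×6!) = 109453344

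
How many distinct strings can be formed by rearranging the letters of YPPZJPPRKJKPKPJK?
16! / (6! × 4! × 1! × 1! × 3! × 1!) = 201801600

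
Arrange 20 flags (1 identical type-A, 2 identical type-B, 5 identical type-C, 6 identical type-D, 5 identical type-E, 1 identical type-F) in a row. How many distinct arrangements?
20! / (1! × 2! × 5! × 6! × 5! × 1!) = 117327450240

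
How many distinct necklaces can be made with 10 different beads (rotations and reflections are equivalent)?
(10-1)!/2 = 362880/2 = 181440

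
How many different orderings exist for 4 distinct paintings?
4! = 24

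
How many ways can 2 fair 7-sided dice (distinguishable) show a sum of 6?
Coefficient of x^6 in (x + x² + ... + x^7)^2. By inclusion-exclusion on dice exceeding 7: Σ_j (-1)^j C(2,j)·C(6-1-7j, 1) = C(2,0)·C(5,1) = 1·5 = 5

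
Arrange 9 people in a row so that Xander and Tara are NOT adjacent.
Total - adjacent = 9! - (9-1)!×2 = 362880 - 80640 = 282240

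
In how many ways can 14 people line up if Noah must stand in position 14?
Fix one position: (14-1)! = 6227020800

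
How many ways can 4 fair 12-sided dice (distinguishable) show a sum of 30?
Coefficient of x^30 in (x + x² + ... + x^12)^4. By inclusion-exclusion on dice exceeding 12: Σ_j (-1)^j C(4,j)·C(30-1-12j, 3) = C(4,0)·C(29,3) - C(4,1)·C(17,3) + C(4,2)·C(5,3) = 1·3654 - 4·680 + 6·10 = 994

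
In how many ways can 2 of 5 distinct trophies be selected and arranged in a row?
P(5,2) = 5!/(5-2)! = 20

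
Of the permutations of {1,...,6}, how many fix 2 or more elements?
Exactly j fixed points: C(6,j)·!(6-j); sum over j ≥ 2 (derangement numbers via !m = (m-1)·(!(m-1) + !(m-2)): !0..!4 = 1, 0, 1, 2, 9). Σ_{j=2}^{6} C(6,j)·!(6-j) = C(6,2)·!4 + C(6,3)·!3 + C(6,4)·!2 + C(6,5)·!1 + C(6,6)·!0 = 15·9 + 20·2 + 15·1 + 6·0 + 1·1 = 191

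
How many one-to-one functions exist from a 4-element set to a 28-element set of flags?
P(28,4) = 28!/(28-4)! = 491400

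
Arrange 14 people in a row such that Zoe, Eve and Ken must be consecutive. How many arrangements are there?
Treat the 3 as one block: (14-3+1)! × 3! = 479001600 × 6 = 2874009600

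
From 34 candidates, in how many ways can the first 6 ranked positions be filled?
P(34,6) = 34!/(34-6)! = 968330880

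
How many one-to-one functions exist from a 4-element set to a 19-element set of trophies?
P(19,4) = 19!/(19-4)! = 93024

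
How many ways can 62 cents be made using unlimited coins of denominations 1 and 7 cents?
Coefficient of x^62 in 1/(1-x^1) · 1/(1-x^7). Use j coins of 7 for j = 0..⌊62/7⌋ = 8, the rest in 1s: 8 + 1 = 9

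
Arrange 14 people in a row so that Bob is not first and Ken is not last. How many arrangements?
By inclusion-exclusion: 14! - 2×(14-1)! + (14-2)! = 87178291200 - 12454041600 + 479001600 = 75203251200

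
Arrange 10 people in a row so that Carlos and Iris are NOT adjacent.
Total - adjacent = 10! - (10-1)!×2 = 3628800 - 725760 = 2903040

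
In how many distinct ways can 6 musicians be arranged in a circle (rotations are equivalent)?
Circular: fix one position, arrange the rest. (6-1)! = 120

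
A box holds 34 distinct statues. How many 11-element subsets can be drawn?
C(34,11) = 34!/(11!×23!) = 286097760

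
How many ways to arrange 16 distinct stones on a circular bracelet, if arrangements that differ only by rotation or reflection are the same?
(16-1)!/2 = 1307674368000/2 = 653837184000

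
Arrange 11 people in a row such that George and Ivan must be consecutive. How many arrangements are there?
Treat the 2 as one block: (11-2+1)! × 2! = 3628800 × 2 = 7257600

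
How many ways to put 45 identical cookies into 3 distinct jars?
C(45+3-1, 3-1) = C(47, 2) = 1081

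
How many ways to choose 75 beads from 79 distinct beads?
C(79,75) = 79!/(75!×4!) = 1502501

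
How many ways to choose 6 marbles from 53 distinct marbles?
C(53,6) = 53!/(6!×47!) = 22957480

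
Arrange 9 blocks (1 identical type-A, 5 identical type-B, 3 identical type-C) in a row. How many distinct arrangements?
9! / (1! × 5! × 3!) = 504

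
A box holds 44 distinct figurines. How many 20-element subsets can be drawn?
C(44,20) = 44!/(20!×24!) = 1761039350070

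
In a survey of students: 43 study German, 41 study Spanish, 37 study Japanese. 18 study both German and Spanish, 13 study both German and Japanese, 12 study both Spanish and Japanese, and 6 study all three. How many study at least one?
|A∪B∪C| = 43+41+37-18-13-12+6 = 84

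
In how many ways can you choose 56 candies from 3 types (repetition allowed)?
C(56+3-1, 3-1) = C(58, 2) = 1653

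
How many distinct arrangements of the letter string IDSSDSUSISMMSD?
14! / (2! × 1! × 6! × 3! × 2!) = 5045040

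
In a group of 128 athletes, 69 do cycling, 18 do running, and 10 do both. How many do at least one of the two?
|A∪B| = |A| + |B| - |A∩B| = 69 + 18 - 10 = 77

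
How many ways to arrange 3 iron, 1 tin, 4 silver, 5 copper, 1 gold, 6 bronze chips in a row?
20! / (3! × 1! × 4! × 5! × 1! × 6!) = 195545750400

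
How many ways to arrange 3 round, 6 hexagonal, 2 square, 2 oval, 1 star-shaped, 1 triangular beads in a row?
15! / (3! × 6! × 2! × 2! × 1! × 1!) = 75675600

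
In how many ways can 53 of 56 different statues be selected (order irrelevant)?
C(56,53) = 56!/(53!×3!) = 27720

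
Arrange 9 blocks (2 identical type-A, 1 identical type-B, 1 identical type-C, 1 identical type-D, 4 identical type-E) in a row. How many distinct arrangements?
9! / (2! × 1! × 1! × 1! × 4!) = 7560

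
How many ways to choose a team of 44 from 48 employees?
C(48,44) = 48!/(44!×4!) = 194580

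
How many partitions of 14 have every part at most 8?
Let r_j(i) = number of partitions of i into parts ≤ j, for i = 0..14. r_1(i) = 1 for all i; r_j(i) = r_{j-1}(i) + r_j(i-j). Rows j = 2..8: ≤2: 1 1 2 2 3 3 4 4 5 5 6 6 7 7 8; ≤3: 1 1 2 3 4 5 7 8 10 12 14 16 19 21 24; ≤4: 1 1 2 3 5 6 9 11 15 18 23 27 34 39 47; ≤5: 1 1 2 3 5 7 10 13 18 23 30 37 47 57 70; ≤6: 1 1 2 3 5 7 11 14 20 26 35 44 58 71 90; ≤7: 1 1 2 3 5 7 11 15 21 28 38 49 65 82 105; ≤8: 1 1 2 3 5 7 11 15 22 29 40 52 70 89 116. r_8(14) = 116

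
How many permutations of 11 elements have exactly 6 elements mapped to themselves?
Choose the 6 fixed points C(11,6) = 462, derange the rest: !5 = Σ_{j=0}^{5} (-1)^j·5!/j! = 120 - 120 + 60 - 20 + 5 - 1 = 44. Product = 462 × 44 = 20328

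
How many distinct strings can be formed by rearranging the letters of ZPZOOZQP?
8! / (1! × 2! × 2! × 3!) = 1680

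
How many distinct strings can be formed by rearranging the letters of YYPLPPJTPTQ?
11! / (2! × 4! × 1! × 1! × 1! × 2!) = 415800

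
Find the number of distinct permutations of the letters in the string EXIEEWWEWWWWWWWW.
16! / (1! × 10! × 4! × 1!) = 240240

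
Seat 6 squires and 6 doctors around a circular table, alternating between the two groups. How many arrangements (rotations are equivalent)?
Fix one of the squires: (6-1)! ways for the remaining squires, × 6! ways for the doctors = 120 × 720 = 86400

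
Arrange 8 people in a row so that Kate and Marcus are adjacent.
Treat as block: (8-1)! × 2! = 5040 × 2 = 10080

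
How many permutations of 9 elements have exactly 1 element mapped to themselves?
Choose the 1 fixed point C(9,1) = 9, derange the rest: !8 = Σ_{j=0}^{8} (-1)^j·8!/j! = 40320 - 40320 + 20160 - 6720 + 1680 - 336 + 56 - 8 + 1 = 14833. Product = 9 × 14833 = 133497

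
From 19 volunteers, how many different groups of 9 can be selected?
C(19,9) = 19!/(9!×10!) = 92378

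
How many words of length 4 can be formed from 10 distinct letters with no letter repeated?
P(10,4) = 10!/(10-4)! = 5040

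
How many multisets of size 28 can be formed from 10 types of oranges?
C(28+10-1, 10-1) = C(37, 9) = 124403620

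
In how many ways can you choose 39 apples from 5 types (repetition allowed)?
C(39+5-1, 5-1) = C(43, 4) = 123410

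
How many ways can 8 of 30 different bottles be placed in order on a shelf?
P(30,8) = 30!/(30-8)! = 235989936000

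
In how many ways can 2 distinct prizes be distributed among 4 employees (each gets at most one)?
P(4,2) = 4!/(4-2)! = 12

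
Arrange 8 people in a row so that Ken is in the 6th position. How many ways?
Fix one position: (8-1)! = 5040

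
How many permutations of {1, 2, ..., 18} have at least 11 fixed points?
Exactly j fixed points: C(18,j)·!(18-j); sum over j ≥ 11 (derangement numbers via !m = (m-1)·(!(m-1) + !(m-2)): !0..!7 = 1, 0, 1, 2, 9, 44, 265, 1854). Σ_{j=11}^{18} C(18,j)·!(18-j) = C(18,11)·!7 + C(18,12)·!6 + C(18,13)·!5 + C(18,14)·!4 + C(18,15)·!3 + C(18,16)·!2 + C(18,17)·!1 + C(18,18)·!0 = 31824·1854 + 18564·265 + 8568·44 + 3060·9 + 816·2 + 153·1 + 18·0 + 1·1 = 64327474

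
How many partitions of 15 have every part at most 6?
Let r_j(i) = number of partitions of i into parts ≤ j, for i = 0..15. r_1(i) = 1 for all i; r_j(i) = r_{j-1}(i) + r_j(i-j). Rows j = 2..6: ≤2: 1 1 2 2 3 3 4 4 5 5 6 6 7 7 8 8; ≤3: 1 1 2 3 4 5 7 8 10 12 14 16 19 21 24 27; ≤4: 1 1 2 3 5 6 9 11 15 18 23 27 34 39 47 54; ≤5: 1 1 2 3 5 7 10 13 18 23 30 37 47 57 70 84; ≤6: 1 1 2 3 5 7 11 14 20 26 35 44 58 71 90 110. r_6(15) = 110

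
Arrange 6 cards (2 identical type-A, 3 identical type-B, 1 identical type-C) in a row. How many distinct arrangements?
6! / (2! × 3! × 1!) = 60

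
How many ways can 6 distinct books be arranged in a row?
6! = 720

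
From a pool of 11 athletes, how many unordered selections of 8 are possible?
C(11,8) = 11!/(8!×3!) = 165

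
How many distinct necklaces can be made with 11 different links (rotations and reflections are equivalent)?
(11-1)!/2 = 3628800/2 = 1814400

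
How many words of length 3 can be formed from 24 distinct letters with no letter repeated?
P(24,3) = 24!/(24-3)! = 12144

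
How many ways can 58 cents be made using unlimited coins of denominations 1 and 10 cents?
Coefficient of x^58 in 1/(1-x^1) · 1/(1-x^10). Use j coins of 10 for j = 0..⌊58/10⌋ = 5, the rest in 1s: 5 + 1 = 6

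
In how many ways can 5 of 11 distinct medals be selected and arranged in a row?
P(11,5) = 11!/(11-5)! = 55440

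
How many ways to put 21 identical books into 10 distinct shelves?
C(21+10-1, 10-1) = C(30, 9) = 14307150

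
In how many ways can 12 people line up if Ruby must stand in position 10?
Fix one position: (12-1)! = 39916800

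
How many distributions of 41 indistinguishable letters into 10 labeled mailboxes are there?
C(41+10-1, 10-1) = C(50, 9) = 2505433700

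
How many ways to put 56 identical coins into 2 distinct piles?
C(56+2-1, 2-1) = C(57, 1) = 57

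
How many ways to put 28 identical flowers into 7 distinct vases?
C(28+7-1, 7-1) = C(34, 6) = 1344904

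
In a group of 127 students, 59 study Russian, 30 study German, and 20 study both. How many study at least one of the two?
|A∪B| = |A| + |B| - |A∩B| = 59 + 30 - 20 = 69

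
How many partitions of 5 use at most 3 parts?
By conjugation, equals partitions of 5 into parts ≤ 3. Let r_j(i) = number of partitions of i into parts ≤ j, for i = 0..5. r_1(i) = 1 for all i; r_j(i) = r_{j-1}(i) + r_j(i-j). Rows j = 2..3: ≤2: 1 1 2 2 3 3; ≤3: 1 1 2 3 4 5. r_3(5) = 5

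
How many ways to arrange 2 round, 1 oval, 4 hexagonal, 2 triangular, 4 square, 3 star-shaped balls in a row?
16! / (2! × 1! × 4! × 2! × 4! × 3!) = 1513512000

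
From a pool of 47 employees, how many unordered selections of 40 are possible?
C(47,40) = 47!/(40!×7!) = 62891499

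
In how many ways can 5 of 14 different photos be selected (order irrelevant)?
C(14,5) = 14!/(5!×9!) = 2002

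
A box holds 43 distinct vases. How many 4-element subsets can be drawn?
C(43,4) = 43!/(4!×39!) = 123410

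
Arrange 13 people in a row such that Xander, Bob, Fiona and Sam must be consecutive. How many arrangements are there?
Treat the 4 as one block: (13-4+1)! × 4! = 3628800 × 24 = 87091200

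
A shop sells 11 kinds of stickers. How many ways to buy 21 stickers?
C(21+11-1, 11-1) = C(31, 10) = 44352165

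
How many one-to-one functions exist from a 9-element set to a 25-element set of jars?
P(25,9) = 25!/(25-9)! = 741354768000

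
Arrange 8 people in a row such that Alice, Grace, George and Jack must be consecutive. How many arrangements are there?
Treat the 4 as one block: (8-4+1)! × 4! = 120 × 24 = 2880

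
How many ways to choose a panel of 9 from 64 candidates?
C(64,9) = 64!/(9!×55!) = 27540584512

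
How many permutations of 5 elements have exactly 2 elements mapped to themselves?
Choose the 2 fixed points C(5,2) = 10, derange the rest: !3 = Σ_{j=0}^{3} (-1)^j·3!/j! = 6 - 6 + 3 - 1 = 2. Product = 10 × 2 = 20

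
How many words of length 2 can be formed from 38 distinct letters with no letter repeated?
P(38,2) = 38!/(38-2)! = 1406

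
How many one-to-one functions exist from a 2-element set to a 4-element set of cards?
P(4,2) = 4!/(4-2)! = 12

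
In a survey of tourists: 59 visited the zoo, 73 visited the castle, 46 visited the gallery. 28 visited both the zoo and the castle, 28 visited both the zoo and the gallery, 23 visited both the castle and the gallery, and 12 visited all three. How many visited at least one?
|A∪B∪C| = 59+73+46-28-28-23+12 = 111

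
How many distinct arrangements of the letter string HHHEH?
5! / (4! × 1!) = 5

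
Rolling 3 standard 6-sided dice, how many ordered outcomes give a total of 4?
Coefficient of x^4 in (x + x² + ... + x^6)^3. By inclusion-exclusion on dice exceeding 6: Σ_j (-1)^j C(3,j)·C(4-1-6j, 2) = C(3,0)·C(3,2) = 1·3 = 3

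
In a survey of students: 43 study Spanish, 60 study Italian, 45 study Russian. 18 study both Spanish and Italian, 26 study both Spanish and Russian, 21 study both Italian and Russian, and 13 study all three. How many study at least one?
|A∪B∪C| = 43+60+45-18-26-21+13 = 96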